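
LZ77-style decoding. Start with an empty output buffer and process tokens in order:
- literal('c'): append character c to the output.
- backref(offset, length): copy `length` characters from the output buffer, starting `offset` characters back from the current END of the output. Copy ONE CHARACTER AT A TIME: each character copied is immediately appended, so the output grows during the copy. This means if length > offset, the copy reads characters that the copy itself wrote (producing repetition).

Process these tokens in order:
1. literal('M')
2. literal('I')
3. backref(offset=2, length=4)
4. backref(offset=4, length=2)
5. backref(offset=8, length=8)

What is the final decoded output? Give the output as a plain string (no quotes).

Token 1: literal('M'). Output: "M"
Token 2: literal('I'). Output: "MI"
Token 3: backref(off=2, len=4) (overlapping!). Copied 'MIMI' from pos 0. Output: "MIMIMI"
Token 4: backref(off=4, len=2). Copied 'MI' from pos 2. Output: "MIMIMIMI"
Token 5: backref(off=8, len=8). Copied 'MIMIMIMI' from pos 0. Output: "MIMIMIMIMIMIMIMI"

Answer: MIMIMIMIMIMIMIMI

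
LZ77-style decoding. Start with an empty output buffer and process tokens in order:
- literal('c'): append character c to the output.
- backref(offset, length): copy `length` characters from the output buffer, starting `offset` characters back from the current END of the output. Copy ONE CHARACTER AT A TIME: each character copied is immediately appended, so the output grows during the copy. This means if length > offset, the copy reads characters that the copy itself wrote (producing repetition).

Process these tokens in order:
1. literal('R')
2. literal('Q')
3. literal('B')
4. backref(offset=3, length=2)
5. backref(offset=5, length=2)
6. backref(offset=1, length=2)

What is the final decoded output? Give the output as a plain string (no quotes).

Token 1: literal('R'). Output: "R"
Token 2: literal('Q'). Output: "RQ"
Token 3: literal('B'). Output: "RQB"
Token 4: backref(off=3, len=2). Copied 'RQ' from pos 0. Output: "RQBRQ"
Token 5: backref(off=5, len=2). Copied 'RQ' from pos 0. Output: "RQBRQRQ"
Token 6: backref(off=1, len=2) (overlapping!). Copied 'QQ' from pos 6. Output: "RQBRQRQQQ"

Answer: RQBRQRQQQ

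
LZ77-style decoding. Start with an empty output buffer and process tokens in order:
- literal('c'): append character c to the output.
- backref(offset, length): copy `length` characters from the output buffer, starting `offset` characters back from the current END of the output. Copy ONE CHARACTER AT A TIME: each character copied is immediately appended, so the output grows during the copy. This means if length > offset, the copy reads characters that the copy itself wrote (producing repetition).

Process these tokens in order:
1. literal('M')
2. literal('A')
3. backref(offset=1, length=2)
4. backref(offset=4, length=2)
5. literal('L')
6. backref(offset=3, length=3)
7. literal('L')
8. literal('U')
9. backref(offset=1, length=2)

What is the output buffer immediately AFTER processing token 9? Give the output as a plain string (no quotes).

Answer: MAAAMALMALLUUU

Derivation:
Token 1: literal('M'). Output: "M"
Token 2: literal('A'). Output: "MA"
Token 3: backref(off=1, len=2) (overlapping!). Copied 'AA' from pos 1. Output: "MAAA"
Token 4: backref(off=4, len=2). Copied 'MA' from pos 0. Output: "MAAAMA"
Token 5: literal('L'). Output: "MAAAMAL"
Token 6: backref(off=3, len=3). Copied 'MAL' from pos 4. Output: "MAAAMALMAL"
Token 7: literal('L'). Output: "MAAAMALMALL"
Token 8: literal('U'). Output: "MAAAMALMALLU"
Token 9: backref(off=1, len=2) (overlapping!). Copied 'UU' from pos 11. Output: "MAAAMALMALLUUU"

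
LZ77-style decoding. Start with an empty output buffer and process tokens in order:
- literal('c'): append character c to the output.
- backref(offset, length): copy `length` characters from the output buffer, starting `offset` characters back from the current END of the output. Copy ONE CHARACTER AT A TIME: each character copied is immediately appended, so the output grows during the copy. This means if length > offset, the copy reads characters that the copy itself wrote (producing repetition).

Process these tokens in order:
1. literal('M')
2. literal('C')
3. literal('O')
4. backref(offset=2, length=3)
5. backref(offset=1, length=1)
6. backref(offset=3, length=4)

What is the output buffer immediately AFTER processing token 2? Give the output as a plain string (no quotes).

Token 1: literal('M'). Output: "M"
Token 2: literal('C'). Output: "MC"

Answer: MC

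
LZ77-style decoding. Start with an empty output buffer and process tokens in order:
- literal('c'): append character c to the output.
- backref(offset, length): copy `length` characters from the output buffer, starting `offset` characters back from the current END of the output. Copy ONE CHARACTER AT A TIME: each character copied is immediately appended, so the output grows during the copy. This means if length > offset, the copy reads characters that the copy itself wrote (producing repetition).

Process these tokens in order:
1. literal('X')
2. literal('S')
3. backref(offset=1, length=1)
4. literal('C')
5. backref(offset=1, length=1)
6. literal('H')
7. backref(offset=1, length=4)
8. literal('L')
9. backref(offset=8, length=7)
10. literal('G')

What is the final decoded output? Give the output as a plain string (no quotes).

Answer: XSSCCHHHHHLCCHHHHHG

Derivation:
Token 1: literal('X'). Output: "X"
Token 2: literal('S'). Output: "XS"
Token 3: backref(off=1, len=1). Copied 'S' from pos 1. Output: "XSS"
Token 4: literal('C'). Output: "XSSC"
Token 5: backref(off=1, len=1). Copied 'C' from pos 3. Output: "XSSCC"
Token 6: literal('H'). Output: "XSSCCH"
Token 7: backref(off=1, len=4) (overlapping!). Copied 'HHHH' from pos 5. Output: "XSSCCHHHHH"
Token 8: literal('L'). Output: "XSSCCHHHHHL"
Token 9: backref(off=8, len=7). Copied 'CCHHHHH' from pos 3. Output: "XSSCCHHHHHLCCHHHHH"
Token 10: literal('G'). Output: "XSSCCHHHHHLCCHHHHHG"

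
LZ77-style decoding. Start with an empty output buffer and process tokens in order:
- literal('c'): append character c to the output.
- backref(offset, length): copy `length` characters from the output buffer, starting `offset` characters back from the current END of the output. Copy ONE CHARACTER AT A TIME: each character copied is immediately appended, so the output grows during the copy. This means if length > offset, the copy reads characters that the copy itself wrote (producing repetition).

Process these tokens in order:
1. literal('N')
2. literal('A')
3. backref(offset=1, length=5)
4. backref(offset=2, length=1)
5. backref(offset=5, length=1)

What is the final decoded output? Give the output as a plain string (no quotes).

Token 1: literal('N'). Output: "N"
Token 2: literal('A'). Output: "NA"
Token 3: backref(off=1, len=5) (overlapping!). Copied 'AAAAA' from pos 1. Output: "NAAAAAA"
Token 4: backref(off=2, len=1). Copied 'A' from pos 5. Output: "NAAAAAAA"
Token 5: backref(off=5, len=1). Copied 'A' from pos 3. Output: "NAAAAAAAA"

Answer: NAAAAAAAA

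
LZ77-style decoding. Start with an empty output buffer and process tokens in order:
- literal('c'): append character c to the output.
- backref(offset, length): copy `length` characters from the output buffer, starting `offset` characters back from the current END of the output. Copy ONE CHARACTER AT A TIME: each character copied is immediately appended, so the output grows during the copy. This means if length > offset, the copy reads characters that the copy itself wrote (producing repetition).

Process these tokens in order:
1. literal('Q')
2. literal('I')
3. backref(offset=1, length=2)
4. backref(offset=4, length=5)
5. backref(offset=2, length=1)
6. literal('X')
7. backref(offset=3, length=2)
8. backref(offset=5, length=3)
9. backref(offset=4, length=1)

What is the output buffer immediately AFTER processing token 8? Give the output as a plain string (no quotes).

Token 1: literal('Q'). Output: "Q"
Token 2: literal('I'). Output: "QI"
Token 3: backref(off=1, len=2) (overlapping!). Copied 'II' from pos 1. Output: "QIII"
Token 4: backref(off=4, len=5) (overlapping!). Copied 'QIIIQ' from pos 0. Output: "QIIIQIIIQ"
Token 5: backref(off=2, len=1). Copied 'I' from pos 7. Output: "QIIIQIIIQI"
Token 6: literal('X'). Output: "QIIIQIIIQIX"
Token 7: backref(off=3, len=2). Copied 'QI' from pos 8. Output: "QIIIQIIIQIXQI"
Token 8: backref(off=5, len=3). Copied 'QIX' from pos 8. Output: "QIIIQIIIQIXQIQIX"

Answer: QIIIQIIIQIXQIQIX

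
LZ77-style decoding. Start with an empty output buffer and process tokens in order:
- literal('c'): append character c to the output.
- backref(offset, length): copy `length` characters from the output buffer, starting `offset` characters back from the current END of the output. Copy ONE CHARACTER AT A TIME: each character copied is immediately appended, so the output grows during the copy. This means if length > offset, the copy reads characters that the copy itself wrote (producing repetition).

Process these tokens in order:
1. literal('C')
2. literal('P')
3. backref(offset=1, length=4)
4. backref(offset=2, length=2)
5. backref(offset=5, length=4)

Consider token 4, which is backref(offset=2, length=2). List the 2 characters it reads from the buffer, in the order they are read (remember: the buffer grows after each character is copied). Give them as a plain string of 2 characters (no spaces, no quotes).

Token 1: literal('C'). Output: "C"
Token 2: literal('P'). Output: "CP"
Token 3: backref(off=1, len=4) (overlapping!). Copied 'PPPP' from pos 1. Output: "CPPPPP"
Token 4: backref(off=2, len=2). Buffer before: "CPPPPP" (len 6)
  byte 1: read out[4]='P', append. Buffer now: "CPPPPPP"
  byte 2: read out[5]='P', append. Buffer now: "CPPPPPPP"

Answer: PP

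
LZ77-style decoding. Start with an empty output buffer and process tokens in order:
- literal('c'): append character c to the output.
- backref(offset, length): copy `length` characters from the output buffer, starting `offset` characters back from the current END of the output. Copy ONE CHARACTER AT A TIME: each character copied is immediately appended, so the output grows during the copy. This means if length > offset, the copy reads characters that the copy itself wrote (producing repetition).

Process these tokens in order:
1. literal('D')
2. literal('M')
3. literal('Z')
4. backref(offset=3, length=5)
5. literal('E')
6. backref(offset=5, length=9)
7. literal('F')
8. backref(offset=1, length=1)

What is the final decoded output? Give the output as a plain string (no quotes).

Token 1: literal('D'). Output: "D"
Token 2: literal('M'). Output: "DM"
Token 3: literal('Z'). Output: "DMZ"
Token 4: backref(off=3, len=5) (overlapping!). Copied 'DMZDM' from pos 0. Output: "DMZDMZDM"
Token 5: literal('E'). Output: "DMZDMZDME"
Token 6: backref(off=5, len=9) (overlapping!). Copied 'MZDMEMZDM' from pos 4. Output: "DMZDMZDMEMZDMEMZDM"
Token 7: literal('F'). Output: "DMZDMZDMEMZDMEMZDMF"
Token 8: backref(off=1, len=1). Copied 'F' from pos 18. Output: "DMZDMZDMEMZDMEMZDMFF"

Answer: DMZDMZDMEMZDMEMZDMFF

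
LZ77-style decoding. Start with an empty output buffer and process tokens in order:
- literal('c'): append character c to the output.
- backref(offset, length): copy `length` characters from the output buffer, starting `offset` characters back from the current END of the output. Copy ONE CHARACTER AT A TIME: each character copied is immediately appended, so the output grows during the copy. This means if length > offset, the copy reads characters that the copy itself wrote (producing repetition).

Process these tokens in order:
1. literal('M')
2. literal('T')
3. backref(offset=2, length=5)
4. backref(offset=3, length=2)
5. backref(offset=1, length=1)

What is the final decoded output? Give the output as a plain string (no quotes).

Answer: MTMTMTMMTT

Derivation:
Token 1: literal('M'). Output: "M"
Token 2: literal('T'). Output: "MT"
Token 3: backref(off=2, len=5) (overlapping!). Copied 'MTMTM' from pos 0. Output: "MTMTMTM"
Token 4: backref(off=3, len=2). Copied 'MT' from pos 4. Output: "MTMTMTMMT"
Token 5: backref(off=1, len=1). Copied 'T' from pos 8. Output: "MTMTMTMMTT"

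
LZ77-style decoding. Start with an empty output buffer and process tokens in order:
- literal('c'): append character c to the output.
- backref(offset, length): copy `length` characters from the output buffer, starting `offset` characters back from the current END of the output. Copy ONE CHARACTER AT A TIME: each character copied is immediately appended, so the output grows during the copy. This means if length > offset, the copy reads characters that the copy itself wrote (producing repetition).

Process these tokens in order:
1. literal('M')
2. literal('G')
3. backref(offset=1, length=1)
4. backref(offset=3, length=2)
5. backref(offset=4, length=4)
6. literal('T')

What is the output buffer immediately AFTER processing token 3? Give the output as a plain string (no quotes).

Token 1: literal('M'). Output: "M"
Token 2: literal('G'). Output: "MG"
Token 3: backref(off=1, len=1). Copied 'G' from pos 1. Output: "MGG"

Answer: MGG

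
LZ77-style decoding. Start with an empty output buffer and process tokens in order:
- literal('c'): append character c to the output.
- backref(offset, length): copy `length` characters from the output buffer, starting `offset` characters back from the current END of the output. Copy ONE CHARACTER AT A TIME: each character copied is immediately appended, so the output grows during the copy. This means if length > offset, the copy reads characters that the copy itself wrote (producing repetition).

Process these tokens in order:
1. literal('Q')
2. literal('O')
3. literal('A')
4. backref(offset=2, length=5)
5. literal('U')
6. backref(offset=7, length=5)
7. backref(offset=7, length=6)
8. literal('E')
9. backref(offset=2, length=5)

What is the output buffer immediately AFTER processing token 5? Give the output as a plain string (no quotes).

Answer: QOAOAOAOU

Derivation:
Token 1: literal('Q'). Output: "Q"
Token 2: literal('O'). Output: "QO"
Token 3: literal('A'). Output: "QOA"
Token 4: backref(off=2, len=5) (overlapping!). Copied 'OAOAO' from pos 1. Output: "QOAOAOAO"
Token 5: literal('U'). Output: "QOAOAOAOU"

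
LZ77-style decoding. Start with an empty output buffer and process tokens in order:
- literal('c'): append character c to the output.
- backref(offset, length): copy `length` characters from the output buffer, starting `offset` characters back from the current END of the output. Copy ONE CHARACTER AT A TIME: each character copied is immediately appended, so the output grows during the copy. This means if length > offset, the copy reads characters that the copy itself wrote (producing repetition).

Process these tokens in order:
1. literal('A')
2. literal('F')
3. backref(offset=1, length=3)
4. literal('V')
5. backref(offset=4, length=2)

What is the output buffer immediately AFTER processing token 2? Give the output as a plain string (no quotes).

Token 1: literal('A'). Output: "A"
Token 2: literal('F'). Output: "AF"

Answer: AF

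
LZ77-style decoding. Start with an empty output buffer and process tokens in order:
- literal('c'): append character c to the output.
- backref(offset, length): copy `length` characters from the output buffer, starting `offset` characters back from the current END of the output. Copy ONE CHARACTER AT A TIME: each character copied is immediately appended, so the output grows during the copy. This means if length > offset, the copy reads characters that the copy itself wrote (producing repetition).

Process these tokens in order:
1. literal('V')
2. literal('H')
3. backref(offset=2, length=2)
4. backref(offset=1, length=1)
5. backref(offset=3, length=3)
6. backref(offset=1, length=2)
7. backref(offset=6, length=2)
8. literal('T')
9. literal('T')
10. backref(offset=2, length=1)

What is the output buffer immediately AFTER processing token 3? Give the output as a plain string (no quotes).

Answer: VHVH

Derivation:
Token 1: literal('V'). Output: "V"
Token 2: literal('H'). Output: "VH"
Token 3: backref(off=2, len=2). Copied 'VH' from pos 0. Output: "VHVH"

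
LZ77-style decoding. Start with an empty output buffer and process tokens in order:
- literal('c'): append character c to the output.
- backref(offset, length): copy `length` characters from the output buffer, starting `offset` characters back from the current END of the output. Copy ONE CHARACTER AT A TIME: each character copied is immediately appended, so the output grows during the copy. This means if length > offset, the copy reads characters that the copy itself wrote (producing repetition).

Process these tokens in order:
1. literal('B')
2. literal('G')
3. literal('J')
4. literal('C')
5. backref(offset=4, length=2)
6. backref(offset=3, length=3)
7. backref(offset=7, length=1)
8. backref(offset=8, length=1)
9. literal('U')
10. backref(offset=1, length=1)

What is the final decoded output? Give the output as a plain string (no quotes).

Answer: BGJCBGCBGJJUU

Derivation:
Token 1: literal('B'). Output: "B"
Token 2: literal('G'). Output: "BG"
Token 3: literal('J'). Output: "BGJ"
Token 4: literal('C'). Output: "BGJC"
Token 5: backref(off=4, len=2). Copied 'BG' from pos 0. Output: "BGJCBG"
Token 6: backref(off=3, len=3). Copied 'CBG' from pos 3. Output: "BGJCBGCBG"
Token 7: backref(off=7, len=1). Copied 'J' from pos 2. Output: "BGJCBGCBGJ"
Token 8: backref(off=8, len=1). Copied 'J' from pos 2. Output: "BGJCBGCBGJJ"
Token 9: literal('U'). Output: "BGJCBGCBGJJU"
Token 10: backref(off=1, len=1). Copied 'U' from pos 11. Output: "BGJCBGCBGJJUU"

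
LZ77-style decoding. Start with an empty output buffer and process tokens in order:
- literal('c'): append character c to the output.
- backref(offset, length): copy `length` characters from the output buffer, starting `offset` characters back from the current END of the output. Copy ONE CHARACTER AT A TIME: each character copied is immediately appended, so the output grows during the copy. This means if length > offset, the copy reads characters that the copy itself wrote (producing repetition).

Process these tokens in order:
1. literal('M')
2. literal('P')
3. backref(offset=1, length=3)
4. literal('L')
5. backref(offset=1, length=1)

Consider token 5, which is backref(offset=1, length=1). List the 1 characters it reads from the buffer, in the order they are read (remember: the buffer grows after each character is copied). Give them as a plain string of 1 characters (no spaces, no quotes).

Token 1: literal('M'). Output: "M"
Token 2: literal('P'). Output: "MP"
Token 3: backref(off=1, len=3) (overlapping!). Copied 'PPP' from pos 1. Output: "MPPPP"
Token 4: literal('L'). Output: "MPPPPL"
Token 5: backref(off=1, len=1). Buffer before: "MPPPPL" (len 6)
  byte 1: read out[5]='L', append. Buffer now: "MPPPPLL"

Answer: L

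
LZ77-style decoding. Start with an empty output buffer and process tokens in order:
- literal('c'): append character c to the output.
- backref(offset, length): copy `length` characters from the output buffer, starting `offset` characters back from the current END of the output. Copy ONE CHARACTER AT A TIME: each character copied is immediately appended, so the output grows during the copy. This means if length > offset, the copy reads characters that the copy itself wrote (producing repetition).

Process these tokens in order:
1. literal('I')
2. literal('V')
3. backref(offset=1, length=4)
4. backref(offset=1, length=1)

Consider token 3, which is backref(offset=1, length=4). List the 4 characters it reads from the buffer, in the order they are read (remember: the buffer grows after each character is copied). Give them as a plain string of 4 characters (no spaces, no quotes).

Answer: VVVV

Derivation:
Token 1: literal('I'). Output: "I"
Token 2: literal('V'). Output: "IV"
Token 3: backref(off=1, len=4). Buffer before: "IV" (len 2)
  byte 1: read out[1]='V', append. Buffer now: "IVV"
  byte 2: read out[2]='V', append. Buffer now: "IVVV"
  byte 3: read out[3]='V', append. Buffer now: "IVVVV"
  byte 4: read out[4]='V', append. Buffer now: "IVVVVV"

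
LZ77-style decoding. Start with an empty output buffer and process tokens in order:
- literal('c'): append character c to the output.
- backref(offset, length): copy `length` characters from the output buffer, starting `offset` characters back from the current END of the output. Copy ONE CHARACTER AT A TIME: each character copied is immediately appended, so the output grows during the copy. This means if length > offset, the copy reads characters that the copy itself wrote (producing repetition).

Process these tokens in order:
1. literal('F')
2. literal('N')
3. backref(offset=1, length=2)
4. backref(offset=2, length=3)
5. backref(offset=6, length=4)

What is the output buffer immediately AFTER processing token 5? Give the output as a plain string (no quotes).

Answer: FNNNNNNNNNN

Derivation:
Token 1: literal('F'). Output: "F"
Token 2: literal('N'). Output: "FN"
Token 3: backref(off=1, len=2) (overlapping!). Copied 'NN' from pos 1. Output: "FNNN"
Token 4: backref(off=2, len=3) (overlapping!). Copied 'NNN' from pos 2. Output: "FNNNNNN"
Token 5: backref(off=6, len=4). Copied 'NNNN' from pos 1. Output: "FNNNNNNNNNN"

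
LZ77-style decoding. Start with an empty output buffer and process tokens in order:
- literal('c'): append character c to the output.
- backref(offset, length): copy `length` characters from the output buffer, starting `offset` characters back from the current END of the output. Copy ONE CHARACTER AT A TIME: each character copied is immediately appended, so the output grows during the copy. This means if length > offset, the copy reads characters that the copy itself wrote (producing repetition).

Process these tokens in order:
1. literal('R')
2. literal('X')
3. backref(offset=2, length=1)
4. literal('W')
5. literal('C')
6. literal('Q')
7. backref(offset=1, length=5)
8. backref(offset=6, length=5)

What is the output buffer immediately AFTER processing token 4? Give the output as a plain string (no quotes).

Answer: RXRW

Derivation:
Token 1: literal('R'). Output: "R"
Token 2: literal('X'). Output: "RX"
Token 3: backref(off=2, len=1). Copied 'R' from pos 0. Output: "RXR"
Token 4: literal('W'). Output: "RXRW"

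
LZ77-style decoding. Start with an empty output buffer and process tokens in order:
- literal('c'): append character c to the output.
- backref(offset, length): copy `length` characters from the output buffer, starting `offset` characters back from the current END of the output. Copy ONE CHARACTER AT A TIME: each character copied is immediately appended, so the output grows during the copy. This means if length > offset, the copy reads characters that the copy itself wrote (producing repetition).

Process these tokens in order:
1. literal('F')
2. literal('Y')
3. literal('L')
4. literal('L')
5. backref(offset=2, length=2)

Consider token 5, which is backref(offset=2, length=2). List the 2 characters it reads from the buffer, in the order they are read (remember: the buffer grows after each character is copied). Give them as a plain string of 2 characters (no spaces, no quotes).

Token 1: literal('F'). Output: "F"
Token 2: literal('Y'). Output: "FY"
Token 3: literal('L'). Output: "FYL"
Token 4: literal('L'). Output: "FYLL"
Token 5: backref(off=2, len=2). Buffer before: "FYLL" (len 4)
  byte 1: read out[2]='L', append. Buffer now: "FYLLL"
  byte 2: read out[3]='L', append. Buffer now: "FYLLLL"

Answer: LL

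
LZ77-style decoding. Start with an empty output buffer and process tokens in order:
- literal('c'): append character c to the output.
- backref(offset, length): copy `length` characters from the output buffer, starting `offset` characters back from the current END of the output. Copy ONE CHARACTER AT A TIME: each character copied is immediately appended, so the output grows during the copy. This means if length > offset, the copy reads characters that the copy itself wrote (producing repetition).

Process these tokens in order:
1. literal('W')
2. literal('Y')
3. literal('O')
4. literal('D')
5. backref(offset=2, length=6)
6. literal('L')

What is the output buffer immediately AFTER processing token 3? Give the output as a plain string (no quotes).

Token 1: literal('W'). Output: "W"
Token 2: literal('Y'). Output: "WY"
Token 3: literal('O'). Output: "WYO"

Answer: WYO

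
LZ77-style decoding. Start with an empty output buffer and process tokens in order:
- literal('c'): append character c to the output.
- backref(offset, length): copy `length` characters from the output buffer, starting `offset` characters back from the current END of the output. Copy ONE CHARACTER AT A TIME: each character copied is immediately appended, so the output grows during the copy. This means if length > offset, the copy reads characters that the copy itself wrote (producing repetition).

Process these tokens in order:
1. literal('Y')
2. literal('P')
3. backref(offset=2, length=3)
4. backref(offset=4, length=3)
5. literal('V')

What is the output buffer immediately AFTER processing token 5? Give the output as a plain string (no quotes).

Answer: YPYPYPYPV

Derivation:
Token 1: literal('Y'). Output: "Y"
Token 2: literal('P'). Output: "YP"
Token 3: backref(off=2, len=3) (overlapping!). Copied 'YPY' from pos 0. Output: "YPYPY"
Token 4: backref(off=4, len=3). Copied 'PYP' from pos 1. Output: "YPYPYPYP"
Token 5: literal('V'). Output: "YPYPYPYPV"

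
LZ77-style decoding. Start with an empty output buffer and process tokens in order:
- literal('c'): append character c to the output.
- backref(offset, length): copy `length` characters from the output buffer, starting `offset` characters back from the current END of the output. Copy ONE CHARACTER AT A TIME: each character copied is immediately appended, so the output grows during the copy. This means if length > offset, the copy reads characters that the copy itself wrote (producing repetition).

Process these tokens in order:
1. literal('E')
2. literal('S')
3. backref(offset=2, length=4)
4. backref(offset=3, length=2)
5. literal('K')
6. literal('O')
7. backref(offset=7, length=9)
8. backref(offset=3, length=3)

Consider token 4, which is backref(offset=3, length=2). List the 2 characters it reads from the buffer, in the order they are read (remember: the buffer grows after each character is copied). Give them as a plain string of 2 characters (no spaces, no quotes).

Answer: SE

Derivation:
Token 1: literal('E'). Output: "E"
Token 2: literal('S'). Output: "ES"
Token 3: backref(off=2, len=4) (overlapping!). Copied 'ESES' from pos 0. Output: "ESESES"
Token 4: backref(off=3, len=2). Buffer before: "ESESES" (len 6)
  byte 1: read out[3]='S', append. Buffer now: "ESESESS"
  byte 2: read out[4]='E', append. Buffer now: "ESESESSE"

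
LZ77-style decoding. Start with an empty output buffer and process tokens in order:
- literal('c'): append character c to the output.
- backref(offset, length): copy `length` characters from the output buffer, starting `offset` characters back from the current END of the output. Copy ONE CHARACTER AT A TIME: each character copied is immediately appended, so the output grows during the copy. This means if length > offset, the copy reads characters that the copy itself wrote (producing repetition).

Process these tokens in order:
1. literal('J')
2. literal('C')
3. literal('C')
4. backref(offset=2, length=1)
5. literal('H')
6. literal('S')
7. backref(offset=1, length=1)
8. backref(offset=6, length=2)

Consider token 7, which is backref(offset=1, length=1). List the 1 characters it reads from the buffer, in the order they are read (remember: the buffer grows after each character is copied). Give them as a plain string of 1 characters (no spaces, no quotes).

Answer: S

Derivation:
Token 1: literal('J'). Output: "J"
Token 2: literal('C'). Output: "JC"
Token 3: literal('C'). Output: "JCC"
Token 4: backref(off=2, len=1). Copied 'C' from pos 1. Output: "JCCC"
Token 5: literal('H'). Output: "JCCCH"
Token 6: literal('S'). Output: "JCCCHS"
Token 7: backref(off=1, len=1). Buffer before: "JCCCHS" (len 6)
  byte 1: read out[5]='S', append. Buffer now: "JCCCHSS"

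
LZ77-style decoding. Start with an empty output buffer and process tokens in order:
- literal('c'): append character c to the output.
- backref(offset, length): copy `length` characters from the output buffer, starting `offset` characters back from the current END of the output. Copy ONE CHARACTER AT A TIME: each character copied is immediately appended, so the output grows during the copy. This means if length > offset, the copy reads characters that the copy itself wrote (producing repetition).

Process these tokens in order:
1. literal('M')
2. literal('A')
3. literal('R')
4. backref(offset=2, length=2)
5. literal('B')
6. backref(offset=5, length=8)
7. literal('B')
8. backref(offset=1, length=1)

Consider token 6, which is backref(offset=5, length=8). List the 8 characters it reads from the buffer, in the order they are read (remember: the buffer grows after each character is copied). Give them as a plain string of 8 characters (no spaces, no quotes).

Token 1: literal('M'). Output: "M"
Token 2: literal('A'). Output: "MA"
Token 3: literal('R'). Output: "MAR"
Token 4: backref(off=2, len=2). Copied 'AR' from pos 1. Output: "MARAR"
Token 5: literal('B'). Output: "MARARB"
Token 6: backref(off=5, len=8). Buffer before: "MARARB" (len 6)
  byte 1: read out[1]='A', append. Buffer now: "MARARBA"
  byte 2: read out[2]='R', append. Buffer now: "MARARBAR"
  byte 3: read out[3]='A', append. Buffer now: "MARARBARA"
  byte 4: read out[4]='R', append. Buffer now: "MARARBARAR"
  byte 5: read out[5]='B', append. Buffer now: "MARARBARARB"
  byte 6: read out[6]='A', append. Buffer now: "MARARBARARBA"
  byte 7: read out[7]='R', append. Buffer now: "MARARBARARBAR"
  byte 8: read out[8]='A', append. Buffer now: "MARARBARARBARA"

Answer: ARARBARA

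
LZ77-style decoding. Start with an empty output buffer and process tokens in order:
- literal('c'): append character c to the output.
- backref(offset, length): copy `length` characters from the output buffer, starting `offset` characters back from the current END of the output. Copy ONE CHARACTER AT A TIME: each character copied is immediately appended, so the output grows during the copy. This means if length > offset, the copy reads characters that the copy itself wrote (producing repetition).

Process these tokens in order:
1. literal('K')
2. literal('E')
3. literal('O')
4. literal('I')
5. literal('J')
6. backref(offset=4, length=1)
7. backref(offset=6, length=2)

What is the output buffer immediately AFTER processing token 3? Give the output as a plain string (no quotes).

Answer: KEO

Derivation:
Token 1: literal('K'). Output: "K"
Token 2: literal('E'). Output: "KE"
Token 3: literal('O'). Output: "KEO"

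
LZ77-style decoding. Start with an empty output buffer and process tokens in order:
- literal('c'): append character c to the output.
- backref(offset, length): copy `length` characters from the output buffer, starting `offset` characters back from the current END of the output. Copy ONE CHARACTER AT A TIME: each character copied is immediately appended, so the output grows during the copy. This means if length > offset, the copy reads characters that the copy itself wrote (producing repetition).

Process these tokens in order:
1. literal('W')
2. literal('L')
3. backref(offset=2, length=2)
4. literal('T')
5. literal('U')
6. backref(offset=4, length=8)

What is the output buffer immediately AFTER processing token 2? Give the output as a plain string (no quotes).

Token 1: literal('W'). Output: "W"
Token 2: literal('L'). Output: "WL"

Answer: WL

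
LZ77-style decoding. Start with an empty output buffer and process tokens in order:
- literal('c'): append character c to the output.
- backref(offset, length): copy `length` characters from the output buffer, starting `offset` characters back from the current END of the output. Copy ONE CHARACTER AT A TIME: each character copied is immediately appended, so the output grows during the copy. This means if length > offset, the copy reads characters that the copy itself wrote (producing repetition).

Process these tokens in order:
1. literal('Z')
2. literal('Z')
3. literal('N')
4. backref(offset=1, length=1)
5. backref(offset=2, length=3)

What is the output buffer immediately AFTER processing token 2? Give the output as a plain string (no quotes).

Token 1: literal('Z'). Output: "Z"
Token 2: literal('Z'). Output: "ZZ"

Answer: ZZ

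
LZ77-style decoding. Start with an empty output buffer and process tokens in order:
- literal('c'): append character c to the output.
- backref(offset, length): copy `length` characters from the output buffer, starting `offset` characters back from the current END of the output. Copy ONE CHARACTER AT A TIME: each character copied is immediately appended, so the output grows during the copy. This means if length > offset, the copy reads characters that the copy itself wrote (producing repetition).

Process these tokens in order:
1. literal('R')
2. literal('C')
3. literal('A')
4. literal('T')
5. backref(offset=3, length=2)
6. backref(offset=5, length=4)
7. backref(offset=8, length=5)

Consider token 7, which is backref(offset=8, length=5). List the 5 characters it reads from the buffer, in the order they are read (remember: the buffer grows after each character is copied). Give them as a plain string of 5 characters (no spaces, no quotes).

Token 1: literal('R'). Output: "R"
Token 2: literal('C'). Output: "RC"
Token 3: literal('A'). Output: "RCA"
Token 4: literal('T'). Output: "RCAT"
Token 5: backref(off=3, len=2). Copied 'CA' from pos 1. Output: "RCATCA"
Token 6: backref(off=5, len=4). Copied 'CATC' from pos 1. Output: "RCATCACATC"
Token 7: backref(off=8, len=5). Buffer before: "RCATCACATC" (len 10)
  byte 1: read out[2]='A', append. Buffer now: "RCATCACATCA"
  byte 2: read out[3]='T', append. Buffer now: "RCATCACATCAT"
  byte 3: read out[4]='C', append. Buffer now: "RCATCACATCATC"
  byte 4: read out[5]='A', append. Buffer now: "RCATCACATCATCA"
  byte 5: read out[6]='C', append. Buffer now: "RCATCACATCATCAC"

Answer: ATCAC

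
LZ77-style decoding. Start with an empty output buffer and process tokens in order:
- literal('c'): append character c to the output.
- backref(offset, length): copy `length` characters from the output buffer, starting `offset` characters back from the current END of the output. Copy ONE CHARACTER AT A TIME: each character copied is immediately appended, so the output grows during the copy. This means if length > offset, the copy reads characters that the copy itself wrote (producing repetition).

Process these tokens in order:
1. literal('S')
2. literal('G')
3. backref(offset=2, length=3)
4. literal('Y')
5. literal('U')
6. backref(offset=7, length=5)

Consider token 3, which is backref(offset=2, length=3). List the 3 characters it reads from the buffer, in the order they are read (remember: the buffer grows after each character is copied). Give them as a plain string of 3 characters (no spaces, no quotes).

Token 1: literal('S'). Output: "S"
Token 2: literal('G'). Output: "SG"
Token 3: backref(off=2, len=3). Buffer before: "SG" (len 2)
  byte 1: read out[0]='S', append. Buffer now: "SGS"
  byte 2: read out[1]='G', append. Buffer now: "SGSG"
  byte 3: read out[2]='S', append. Buffer now: "SGSGS"

Answer: SGS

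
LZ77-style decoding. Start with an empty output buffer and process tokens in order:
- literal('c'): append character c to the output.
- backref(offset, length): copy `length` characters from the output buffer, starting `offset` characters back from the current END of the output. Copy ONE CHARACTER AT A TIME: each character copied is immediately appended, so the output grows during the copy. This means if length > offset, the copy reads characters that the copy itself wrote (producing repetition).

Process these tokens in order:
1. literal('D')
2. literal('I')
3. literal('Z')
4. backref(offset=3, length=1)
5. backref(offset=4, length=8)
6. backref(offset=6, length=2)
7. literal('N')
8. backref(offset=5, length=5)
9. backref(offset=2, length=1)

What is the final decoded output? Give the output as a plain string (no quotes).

Token 1: literal('D'). Output: "D"
Token 2: literal('I'). Output: "DI"
Token 3: literal('Z'). Output: "DIZ"
Token 4: backref(off=3, len=1). Copied 'D' from pos 0. Output: "DIZD"
Token 5: backref(off=4, len=8) (overlapping!). Copied 'DIZDDIZD' from pos 0. Output: "DIZDDIZDDIZD"
Token 6: backref(off=6, len=2). Copied 'ZD' from pos 6. Output: "DIZDDIZDDIZDZD"
Token 7: literal('N'). Output: "DIZDDIZDDIZDZDN"
Token 8: backref(off=5, len=5). Copied 'ZDZDN' from pos 10. Output: "DIZDDIZDDIZDZDNZDZDN"
Token 9: backref(off=2, len=1). Copied 'D' from pos 18. Output: "DIZDDIZDDIZDZDNZDZDND"

Answer: DIZDDIZDDIZDZDNZDZDND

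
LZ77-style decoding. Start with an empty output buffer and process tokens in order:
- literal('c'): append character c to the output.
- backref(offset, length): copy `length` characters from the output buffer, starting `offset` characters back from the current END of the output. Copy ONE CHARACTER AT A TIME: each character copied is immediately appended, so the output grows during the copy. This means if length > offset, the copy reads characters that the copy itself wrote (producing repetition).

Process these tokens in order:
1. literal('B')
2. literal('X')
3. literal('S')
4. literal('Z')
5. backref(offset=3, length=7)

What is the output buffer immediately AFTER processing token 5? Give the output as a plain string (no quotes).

Answer: BXSZXSZXSZX

Derivation:
Token 1: literal('B'). Output: "B"
Token 2: literal('X'). Output: "BX"
Token 3: literal('S'). Output: "BXS"
Token 4: literal('Z'). Output: "BXSZ"
Token 5: backref(off=3, len=7) (overlapping!). Copied 'XSZXSZX' from pos 1. Output: "BXSZXSZXSZX"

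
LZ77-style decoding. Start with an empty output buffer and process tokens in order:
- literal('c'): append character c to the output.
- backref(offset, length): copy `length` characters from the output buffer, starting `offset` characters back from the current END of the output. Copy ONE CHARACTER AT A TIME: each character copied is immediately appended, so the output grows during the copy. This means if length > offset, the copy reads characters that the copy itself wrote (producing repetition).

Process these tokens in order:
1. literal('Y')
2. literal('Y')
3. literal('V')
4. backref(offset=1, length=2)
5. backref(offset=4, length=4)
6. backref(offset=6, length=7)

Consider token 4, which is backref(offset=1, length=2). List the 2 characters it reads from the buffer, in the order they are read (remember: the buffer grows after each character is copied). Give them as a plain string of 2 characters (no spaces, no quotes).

Token 1: literal('Y'). Output: "Y"
Token 2: literal('Y'). Output: "YY"
Token 3: literal('V'). Output: "YYV"
Token 4: backref(off=1, len=2). Buffer before: "YYV" (len 3)
  byte 1: read out[2]='V', append. Buffer now: "YYVV"
  byte 2: read out[3]='V', append. Buffer now: "YYVVV"

Answer: VV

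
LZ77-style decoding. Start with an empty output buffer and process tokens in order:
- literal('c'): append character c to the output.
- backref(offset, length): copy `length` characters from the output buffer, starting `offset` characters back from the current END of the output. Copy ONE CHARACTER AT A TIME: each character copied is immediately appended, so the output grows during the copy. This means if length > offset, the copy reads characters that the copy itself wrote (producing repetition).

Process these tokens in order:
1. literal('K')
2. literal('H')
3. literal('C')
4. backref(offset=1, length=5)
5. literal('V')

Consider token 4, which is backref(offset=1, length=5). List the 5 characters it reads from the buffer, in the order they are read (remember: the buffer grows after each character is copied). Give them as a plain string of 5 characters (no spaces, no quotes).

Answer: CCCCC

Derivation:
Token 1: literal('K'). Output: "K"
Token 2: literal('H'). Output: "KH"
Token 3: literal('C'). Output: "KHC"
Token 4: backref(off=1, len=5). Buffer before: "KHC" (len 3)
  byte 1: read out[2]='C', append. Buffer now: "KHCC"
  byte 2: read out[3]='C', append. Buffer now: "KHCCC"
  byte 3: read out[4]='C', append. Buffer now: "KHCCCC"
  byte 4: read out[5]='C', append. Buffer now: "KHCCCCC"
  byte 5: read out[6]='C', append. Buffer now: "KHCCCCCC"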